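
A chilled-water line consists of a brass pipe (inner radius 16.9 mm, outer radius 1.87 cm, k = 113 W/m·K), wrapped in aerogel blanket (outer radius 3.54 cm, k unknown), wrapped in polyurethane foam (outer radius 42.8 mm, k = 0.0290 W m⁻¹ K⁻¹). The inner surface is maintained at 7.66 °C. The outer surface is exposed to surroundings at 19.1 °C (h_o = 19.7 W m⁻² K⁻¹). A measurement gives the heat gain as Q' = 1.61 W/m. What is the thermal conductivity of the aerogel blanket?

ΣR = ΔT/Q' = |7.66 − 19.1|/1.61 = 7.106 m·K/W
Known resistances:
  R'_brass = ln(0.0187/0.0169)/(2πk) = 0.1012/(2π·113) = 1.425×10^-4 m·K/W
  R'_polyurethane foam = ln(0.0428/0.0354)/(2πk) = 0.1898/(2π·0.0290) = 1.042 m·K/W
  R'_conv,out = 1/(2πr h) = 1/(2π·0.0428·19.7) = 0.1888 m·K/W
R_aerogel blanket = ΣR − ΣR_known = 7.106 − 1.231 = 5.875 m·K/W
ln(r₂/r₁)/(2πk) = 5.875 ⇒ k = 0.6382/(2π·5.875) = 0.0173 W/m·K

k = 0.0173 W/m·K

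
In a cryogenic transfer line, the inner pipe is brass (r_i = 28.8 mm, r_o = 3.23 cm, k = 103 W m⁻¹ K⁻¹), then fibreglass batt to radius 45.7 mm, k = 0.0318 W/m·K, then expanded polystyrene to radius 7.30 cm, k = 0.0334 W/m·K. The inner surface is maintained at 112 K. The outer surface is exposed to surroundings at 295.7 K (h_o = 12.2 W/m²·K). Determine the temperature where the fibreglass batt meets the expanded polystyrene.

T = 188.9 K

Resistance network (inner→outer):
  R'_brass = ln(0.0323/0.0288)/(2πk) = 0.1147/(2π·103) = 1.772×10^-4 m·K/W
  R'_fibreglass batt = ln(0.0457/0.0323)/(2πk) = 0.3470/(2π·0.0318) = 1.737 m·K/W
  R'_expanded polystyrene = ln(0.0730/0.0457)/(2πk) = 0.4684/(2π·0.0334) = 2.232 m·K/W
  R'_conv,out = 1/(2πr h) = 1/(2π·0.0730·12.2) = 0.1787 m·K/W
ΣR = 1.772×10^-4 + 1.737 + 2.232 + 0.1787 = 4.148 m·K/W
Q' = ΔT/ΣR = (112 K − 295.7 K)/4.148 = -44.29 W/m
From the inner boundary to the fibreglass batt/expanded polystyrene interface, ΣR_partial = 1.737 m·K/W.
T_interface = T_in − Q'·ΣR_partial = 112 K − (-44.29)(1.737) = 188.9 K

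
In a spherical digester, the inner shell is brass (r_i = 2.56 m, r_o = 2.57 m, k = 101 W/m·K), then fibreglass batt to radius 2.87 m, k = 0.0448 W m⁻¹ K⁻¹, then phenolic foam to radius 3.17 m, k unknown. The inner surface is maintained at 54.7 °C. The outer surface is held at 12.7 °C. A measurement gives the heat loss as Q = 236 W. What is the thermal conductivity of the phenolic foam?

ΣR = ΔT/Q = |54.7 − 12.7|/236 = 0.1780 K/W
Known resistances:
  R_brass = (1/2.56 − 1/2.57)/(4πk) = 0.001520/(4π·101) = 1.198×10^-6 K/W
  R_fibreglass batt = (1/2.57 − 1/2.87)/(4πk) = 0.04067/(4π·0.0448) = 0.07225 K/W
R_phenolic foam = ΣR − ΣR_known = 0.1780 − 0.07225 = 0.1057 K/W
(1/r₁−1/r₂)/(4πk) = 0.1057 ⇒ k = 0.03297/(4π·0.1057) = 0.0248 W/m·K

k = 0.0248 W/m·K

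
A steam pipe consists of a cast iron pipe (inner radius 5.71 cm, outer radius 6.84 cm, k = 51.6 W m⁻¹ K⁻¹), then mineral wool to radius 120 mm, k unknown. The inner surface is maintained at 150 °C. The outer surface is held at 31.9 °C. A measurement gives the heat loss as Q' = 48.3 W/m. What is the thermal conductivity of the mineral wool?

k = 0.0366 W/m·K

ΣR = ΔT/Q' = |150 − 31.9|/48.3 = 2.445 m·K/W
Known resistances:
  R'_cast iron = ln(0.0684/0.0571)/(2πk) = 0.1806/(2π·51.6) = 5.569×10^-4 m·K/W
R_mineral wool = ΣR − ΣR_known = 2.445 − 5.569×10^-4 = 2.444 m·K/W
ln(r₂/r₁)/(2πk) = 2.444 ⇒ k = 0.5621/(2π·2.444) = 0.0366 W/m·K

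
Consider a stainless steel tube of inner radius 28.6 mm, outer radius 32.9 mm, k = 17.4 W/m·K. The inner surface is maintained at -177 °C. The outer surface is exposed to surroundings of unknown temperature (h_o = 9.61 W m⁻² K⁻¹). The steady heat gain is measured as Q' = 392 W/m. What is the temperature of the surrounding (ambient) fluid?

T_out = 20.8 °C

Sum the resistances:
  R'_stainless steel = ln(0.0329/0.0286)/(2πk) = 0.1401/(2π·17.4) = 0.001281 m·K/W
  R'_conv,out = 1/(2πr h) = 1/(2π·0.0329·9.61) = 0.5034 m·K/W
ΣR = 0.5047 m·K/W
ΔT = Q'·ΣR = 392 × 0.5047 = 197.8 K
Heat flows inward, so T_out = T_in + ΔT = -177 + 197.8 = 20.8 °C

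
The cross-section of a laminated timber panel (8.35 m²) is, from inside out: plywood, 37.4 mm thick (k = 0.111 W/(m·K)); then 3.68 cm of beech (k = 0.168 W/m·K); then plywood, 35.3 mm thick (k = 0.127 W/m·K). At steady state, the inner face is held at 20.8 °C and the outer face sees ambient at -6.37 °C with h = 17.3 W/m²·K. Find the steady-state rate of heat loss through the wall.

Series thermal resistances, inner to outer:
  R_plywood = L/(kA) = 0.0374/(0.111·8.35) = 0.04035 K/W
  R_beech = L/(kA) = 0.0368/(0.168·8.35) = 0.02623 K/W
  R_plywood = L/(kA) = 0.0353/(0.127·8.35) = 0.03329 K/W
  R_conv,out = 1/(hA) = 1/(17.3·8.35) = 0.006923 K/W
ΣR = 0.04035 + 0.02623 + 0.03329 + 0.006923 = 0.1068 K/W
Q = ΔT/ΣR = (20.8 °C − -6.37 °C)/0.1068 = 254 W

Q = 254 W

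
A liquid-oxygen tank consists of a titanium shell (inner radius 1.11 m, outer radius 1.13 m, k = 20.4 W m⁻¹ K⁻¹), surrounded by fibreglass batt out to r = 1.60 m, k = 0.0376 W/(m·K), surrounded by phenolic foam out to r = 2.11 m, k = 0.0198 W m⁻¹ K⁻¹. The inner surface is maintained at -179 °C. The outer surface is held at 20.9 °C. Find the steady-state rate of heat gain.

Series thermal resistances, inner to outer:
  R_titanium = (1/1.11 − 1/1.13)/(4πk) = 0.01595/(4π·20.4) = 6.220×10^-5 K/W
  R_fibreglass batt = (1/1.13 − 1/1.60)/(4πk) = 0.2600/(4π·0.0376) = 0.5502 K/W
  R_phenolic foam = (1/1.60 − 1/2.11)/(4πk) = 0.1511/(4π·0.0198) = 0.6071 K/W
ΣR = 6.220×10^-5 + 0.5502 + 0.6071 = 1.157 K/W
Q = ΔT/ΣR = (-179 °C − 20.9 °C)/1.157 = -173 W
(Negative Q ⇒ heat flows inward; heat gain = 173 W.)

Q = 173 W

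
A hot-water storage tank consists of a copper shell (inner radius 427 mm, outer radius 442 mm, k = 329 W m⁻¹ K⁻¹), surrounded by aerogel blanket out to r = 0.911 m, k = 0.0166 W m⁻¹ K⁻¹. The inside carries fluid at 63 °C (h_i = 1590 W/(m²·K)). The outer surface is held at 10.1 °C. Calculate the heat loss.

Q = 9.47 W

Treat each layer as a resistance in series:
  R_conv,in = 1/(4πr²h) = 1/(4π·0.427²·1590) = 2.745×10^-4 K/W
  R_copper = (1/0.427 − 1/0.442)/(4πk) = 0.07948/(4π·329) = 1.922×10^-5 K/W
  R_aerogel blanket = (1/0.442 − 1/0.911)/(4πk) = 1.165/(4π·0.0166) = 5.584 K/W
ΣR = 2.745×10^-4 + 1.922×10^-5 + 5.584 = 5.584 K/W
Q = ΔT/ΣR = (63 °C − 10.1 °C)/5.584 = 9.47 W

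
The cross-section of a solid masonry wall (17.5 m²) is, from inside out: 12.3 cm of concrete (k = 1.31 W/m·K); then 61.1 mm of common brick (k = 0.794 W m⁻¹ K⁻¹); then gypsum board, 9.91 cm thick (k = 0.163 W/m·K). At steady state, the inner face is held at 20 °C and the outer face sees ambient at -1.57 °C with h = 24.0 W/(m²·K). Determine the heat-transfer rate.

Q = 460 W

Series thermal resistances, inner to outer:
  R_concrete = L/(kA) = 0.123/(1.31·17.5) = 0.005365 K/W
  R_common brick = L/(kA) = 0.0611/(0.794·17.5) = 0.004397 K/W
  R_gypsum board = L/(kA) = 0.0991/(0.163·17.5) = 0.03474 K/W
  R_conv,out = 1/(hA) = 1/(24.0·17.5) = 0.002381 K/W
ΣR = 0.005365 + 0.004397 + 0.03474 + 0.002381 = 0.04688 K/W
Q = ΔT/ΣR = (20 °C − -1.57 °C)/0.04688 = 460 W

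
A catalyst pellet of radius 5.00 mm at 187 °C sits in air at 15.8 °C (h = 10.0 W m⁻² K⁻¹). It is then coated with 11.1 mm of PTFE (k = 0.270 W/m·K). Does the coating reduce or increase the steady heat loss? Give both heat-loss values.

Critical radius for a sphere: r_cr = 2k/h = 0.0540 m = 5.40 cm.
Outer radius after coating: r₂ = 0.00500 + 0.0111 = 0.01610 m.
Since r₁ < r_cr and r₂ ≤ r_cr, the coating moves toward the maximum at r_cr — heat loss rises.
Bare: R = 1/(4πr₁²h) = 318.3 K/W; Q = 171.2/318.3 = 0.538 W.
Coated: R = R_cond + R_conv = 71.34 K/W; Q = 171.2/71.34 = 2.40 W.

increases: 0.538 → 2.40 W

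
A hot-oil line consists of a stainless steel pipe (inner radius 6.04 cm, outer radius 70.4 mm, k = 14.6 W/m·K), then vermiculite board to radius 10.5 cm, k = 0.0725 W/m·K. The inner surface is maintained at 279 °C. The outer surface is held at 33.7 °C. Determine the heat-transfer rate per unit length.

Treat each layer as a resistance in series:
  R'_stainless steel = ln(0.0704/0.0604)/(2πk) = 0.1532/(2π·14.6) = 0.001670 m·K/W
  R'_vermiculite board = ln(0.105/0.0704)/(2πk) = 0.3998/(2π·0.0725) = 0.8776 m·K/W
ΣR = 0.001670 + 0.8776 = 0.8793 m·K/W
Q' = ΔT/ΣR = (279 °C − 33.7 °C)/0.8793 = 279 W/m

Q' = 279 W/m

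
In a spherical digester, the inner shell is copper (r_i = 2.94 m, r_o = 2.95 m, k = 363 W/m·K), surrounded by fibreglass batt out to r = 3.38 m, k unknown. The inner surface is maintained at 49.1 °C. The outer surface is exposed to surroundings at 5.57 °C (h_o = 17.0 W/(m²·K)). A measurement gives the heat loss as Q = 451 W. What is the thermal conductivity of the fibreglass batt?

ΣR = ΔT/Q = |49.1 − 5.57|/451 = 0.09652 K/W
Known resistances:
  R_copper = (1/2.94 − 1/2.95)/(4πk) = 0.001153/(4π·363) = 2.528×10^-7 K/W
  R_conv,out = 1/(4πr²h) = 1/(4π·3.38²·17.0) = 4.097×10^-4 K/W
R_fibreglass batt = ΣR − ΣR_known = 0.09652 − 4.100×10^-4 = 0.09611 K/W
(1/r₁−1/r₂)/(4πk) = 0.09611 ⇒ k = 0.04313/(4π·0.09611) = 0.0357 W/m·K

k = 0.0357 W/m·K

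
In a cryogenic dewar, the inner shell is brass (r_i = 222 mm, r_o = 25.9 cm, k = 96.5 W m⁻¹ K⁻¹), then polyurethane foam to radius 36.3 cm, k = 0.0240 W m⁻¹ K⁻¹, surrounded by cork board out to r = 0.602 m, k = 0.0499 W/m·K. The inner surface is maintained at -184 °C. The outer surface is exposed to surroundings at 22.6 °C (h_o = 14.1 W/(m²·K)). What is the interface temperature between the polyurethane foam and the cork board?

Series thermal resistances, inner to outer:
  R_brass = (1/0.222 − 1/0.259)/(4πk) = 0.6435/(4π·96.5) = 5.307×10^-4 K/W
  R_polyurethane foam = (1/0.259 − 1/0.363)/(4πk) = 1.106/(4π·0.0240) = 3.668 K/W
  R_cork board = (1/0.363 − 1/0.602)/(4πk) = 1.094/(4π·0.0499) = 1.744 K/W
  R_conv,out = 1/(4πr²h) = 1/(4π·0.602²·14.1) = 0.01557 K/W
ΣR = 5.307×10^-4 + 3.668 + 1.744 + 0.01557 = 5.428 K/W
Q = ΔT/ΣR = (-184 °C − 22.6 °C)/5.428 = -38.06 W
From the inner boundary to the polyurethane foam/cork board interface, ΣR_partial = 3.669 K/W.
T_interface = T_in − Q·ΣR_partial = -184 °C − (-38.06)(3.669) = -44.4 °C

T = -44.4 °C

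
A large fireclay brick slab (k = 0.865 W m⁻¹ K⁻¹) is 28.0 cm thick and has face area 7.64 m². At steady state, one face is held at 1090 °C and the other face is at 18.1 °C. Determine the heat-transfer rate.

Q = kA·ΔT/L = 0.865 × 7.64 × |1090 °C − 18.1 °C| / 0.280 = 25300 W

Q = 25.3 kW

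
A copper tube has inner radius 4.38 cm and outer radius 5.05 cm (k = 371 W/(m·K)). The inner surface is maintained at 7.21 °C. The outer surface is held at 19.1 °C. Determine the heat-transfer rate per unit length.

Q' = 1.95×10^5 W/m

Q' = 2πk·ΔT/ln(r₂/r₁) = 2π × 371 × 11.89 / ln(0.0505/0.0438) = 1.95×10^5 W/m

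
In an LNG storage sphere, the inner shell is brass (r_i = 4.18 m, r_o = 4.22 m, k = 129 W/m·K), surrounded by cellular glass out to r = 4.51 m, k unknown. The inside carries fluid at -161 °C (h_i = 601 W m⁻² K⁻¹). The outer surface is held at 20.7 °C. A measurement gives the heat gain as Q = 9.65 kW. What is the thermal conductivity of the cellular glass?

ΣR = ΔT/Q = |-161 − 20.7|/9650 = 0.01883 K/W
Known resistances:
  R_conv,in = 1/(4πr²h) = 1/(4π·4.18²·601) = 7.578×10^-6 K/W
  R_brass = (1/4.18 − 1/4.22)/(4πk) = 0.002268/(4π·129) = 1.399×10^-6 K/W
R_cellular glass = ΣR − ΣR_known = 0.01883 − 8.977×10^-6 = 0.01882 K/W
(1/r₁−1/r₂)/(4πk) = 0.01882 ⇒ k = 0.01524/(4π·0.01882) = 0.0644 W/m·K

k = 0.0644 W/m·K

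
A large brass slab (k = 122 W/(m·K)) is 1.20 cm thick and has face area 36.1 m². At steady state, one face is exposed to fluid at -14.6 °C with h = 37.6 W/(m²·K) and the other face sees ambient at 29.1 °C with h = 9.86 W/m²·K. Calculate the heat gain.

Treat each layer as a resistance in series:
  R_conv,in = 1/(hA) = 1/(37.6·36.1) = 7.367×10^-4 K/W
  R_brass = L/(kA) = 0.0120/(122·36.1) = 2.725×10^-6 K/W
  R_conv,out = 1/(hA) = 1/(9.86·36.1) = 0.002809 K/W
ΣR = 7.367×10^-4 + 2.725×10^-6 + 0.002809 = 0.003548 K/W
Q = ΔT/ΣR = (-14.6 °C − 29.1 °C)/0.003548 = -12300 W
(Negative Q ⇒ heat flows inward; heat gain = 12300 W.)

Q = 12.3 kW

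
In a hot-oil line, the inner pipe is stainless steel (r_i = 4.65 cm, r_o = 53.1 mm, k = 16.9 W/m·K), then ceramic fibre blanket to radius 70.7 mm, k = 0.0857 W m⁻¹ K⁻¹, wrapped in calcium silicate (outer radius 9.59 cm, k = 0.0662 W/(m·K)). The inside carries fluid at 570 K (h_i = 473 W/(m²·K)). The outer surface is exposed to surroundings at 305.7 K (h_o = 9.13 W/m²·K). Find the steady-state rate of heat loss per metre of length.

Resistance network (inner→outer):
  R'_conv,in = 1/(2πr h) = 1/(2π·0.0465·473) = 0.007236 m·K/W
  R'_stainless steel = ln(0.0531/0.0465)/(2πk) = 0.1327/(2π·16.9) = 0.001250 m·K/W
  R'_ceramic fibre blanket = ln(0.0707/0.0531)/(2πk) = 0.2863/(2π·0.0857) = 0.5316 m·K/W
  R'_calcium silicate = ln(0.0959/0.0707)/(2πk) = 0.3049/(2π·0.0662) = 0.7329 m·K/W
  R'_conv,out = 1/(2πr h) = 1/(2π·0.0959·9.13) = 0.1818 m·K/W
ΣR = 0.007236 + 0.001250 + 0.5316 + 0.7329 + 0.1818 = 1.455 m·K/W
Q' = ΔT/ΣR = (570 K − 305.7 K)/1.455 = 182 W/m

Q' = 182 W/m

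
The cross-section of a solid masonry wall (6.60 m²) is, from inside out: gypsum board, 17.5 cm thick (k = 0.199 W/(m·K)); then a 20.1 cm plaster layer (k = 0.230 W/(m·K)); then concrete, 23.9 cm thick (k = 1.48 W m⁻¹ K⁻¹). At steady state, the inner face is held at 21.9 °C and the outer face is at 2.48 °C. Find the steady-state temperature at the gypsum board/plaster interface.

T = 13.0 °C

Series thermal resistances, inner to outer:
  R_gypsum board = L/(kA) = 0.175/(0.199·6.60) = 0.1332 K/W
  R_plaster = L/(kA) = 0.201/(0.230·6.60) = 0.1324 K/W
  R_concrete = L/(kA) = 0.239/(1.48·6.60) = 0.02447 K/W
ΣR = 0.1332 + 0.1324 + 0.02447 = 0.2901 K/W
Q = ΔT/ΣR = (21.9 °C − 2.48 °C)/0.2901 = 66.94 W
From the inner boundary to the gypsum board/plaster interface, ΣR_partial = 0.1332 K/W.
T_interface = T_in − Q·ΣR_partial = 21.9 °C − (66.94)(0.1332) = 13.0 °C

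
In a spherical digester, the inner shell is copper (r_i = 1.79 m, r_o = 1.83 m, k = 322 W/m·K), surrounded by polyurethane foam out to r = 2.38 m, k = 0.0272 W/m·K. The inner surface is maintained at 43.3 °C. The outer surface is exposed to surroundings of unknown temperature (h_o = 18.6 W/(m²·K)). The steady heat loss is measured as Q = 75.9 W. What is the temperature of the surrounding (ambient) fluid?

T_out = 15.2 °C

Sum the resistances:
  R_copper = (1/1.79 − 1/1.83)/(4πk) = 0.01221/(4π·322) = 3.018×10^-6 K/W
  R_polyurethane foam = (1/1.83 − 1/2.38)/(4πk) = 0.1263/(4π·0.0272) = 0.3695 K/W
  R_conv,out = 1/(4πr²h) = 1/(4π·2.38²·18.6) = 7.553×10^-4 K/W
ΣR = 0.3702 K/W
ΔT = Q·ΣR = 75.9 × 0.3702 = 28.10 K
Heat flows outward, so T_out = T_in − ΔT = 43.3 − 28.10 = 15.2 °C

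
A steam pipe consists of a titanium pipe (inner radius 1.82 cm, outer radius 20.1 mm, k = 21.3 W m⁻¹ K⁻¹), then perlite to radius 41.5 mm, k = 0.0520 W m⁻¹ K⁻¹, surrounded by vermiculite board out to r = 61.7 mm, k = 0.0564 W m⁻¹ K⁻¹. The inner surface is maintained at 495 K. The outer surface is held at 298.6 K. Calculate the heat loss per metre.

Resistance network (inner→outer):
  R'_titanium = ln(0.0201/0.0182)/(2πk) = 0.09930/(2π·21.3) = 7.420×10^-4 m·K/W
  R'_perlite = ln(0.0415/0.0201)/(2πk) = 0.7250/(2π·0.0520) = 2.219 m·K/W
  R'_vermiculite board = ln(0.0617/0.0415)/(2πk) = 0.3966/(2π·0.0564) = 1.119 m·K/W
ΣR = 7.420×10^-4 + 2.219 + 1.119 = 3.339 m·K/W
Q' = ΔT/ΣR = (495 K − 298.6 K)/3.339 = 58.8 W/m

Q' = 58.8 W/m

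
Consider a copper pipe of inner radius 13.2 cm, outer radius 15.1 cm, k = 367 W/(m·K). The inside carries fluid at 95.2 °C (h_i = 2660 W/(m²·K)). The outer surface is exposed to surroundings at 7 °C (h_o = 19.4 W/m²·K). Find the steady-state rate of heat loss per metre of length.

Q' = 1610 W/m

Series thermal resistances, inner to outer:
  R'_conv,in = 1/(2πr h) = 1/(2π·0.132·2660) = 4.533×10^-4 m·K/W
  R'_copper = ln(0.151/0.132)/(2πk) = 0.1345/(2π·367) = 5.832×10^-5 m·K/W
  R'_conv,out = 1/(2πr h) = 1/(2π·0.151·19.4) = 0.05433 m·K/W
ΣR = 4.533×10^-4 + 5.832×10^-5 + 0.05433 = 0.05484 m·K/W
Q' = ΔT/ΣR = (95.2 °C − 7 °C)/0.05484 = 1610 W/m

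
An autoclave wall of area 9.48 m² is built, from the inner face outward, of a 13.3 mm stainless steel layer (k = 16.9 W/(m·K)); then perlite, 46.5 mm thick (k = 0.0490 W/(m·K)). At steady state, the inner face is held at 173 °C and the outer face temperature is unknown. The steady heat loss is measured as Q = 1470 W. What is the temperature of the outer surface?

T_out = 25.7 °C

Sum the resistances:
  R_stainless steel = L/(kA) = 0.0133/(16.9·9.48) = 8.302×10^-5 K/W
  R_perlite = L/(kA) = 0.0465/(0.0490·9.48) = 0.1001 K/W
ΣR = 0.1002 K/W
ΔT = Q·ΣR = 1470 × 0.1002 = 147.3 K
Heat flows outward, so T_out = T_in − ΔT = 173 − 147.3 = 25.7 °C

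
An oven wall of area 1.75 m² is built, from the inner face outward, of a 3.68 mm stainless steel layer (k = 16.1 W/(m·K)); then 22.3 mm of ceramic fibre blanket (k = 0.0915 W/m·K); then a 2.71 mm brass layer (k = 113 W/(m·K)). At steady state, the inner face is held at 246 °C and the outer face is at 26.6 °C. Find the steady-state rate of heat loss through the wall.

Treat each layer as a resistance in series:
  R_stainless steel = L/(kA) = 0.00368/(16.1·1.75) = 1.306×10^-4 K/W
  R_ceramic fibre blanket = L/(kA) = 0.0223/(0.0915·1.75) = 0.1393 K/W
  R_brass = L/(kA) = 0.00271/(113·1.75) = 1.370×10^-5 K/W
ΣR = 1.306×10^-4 + 0.1393 + 1.370×10^-5 = 0.1394 K/W
Q = ΔT/ΣR = (246 °C − 26.6 °C)/0.1394 = 1570 W

Q = 1570 W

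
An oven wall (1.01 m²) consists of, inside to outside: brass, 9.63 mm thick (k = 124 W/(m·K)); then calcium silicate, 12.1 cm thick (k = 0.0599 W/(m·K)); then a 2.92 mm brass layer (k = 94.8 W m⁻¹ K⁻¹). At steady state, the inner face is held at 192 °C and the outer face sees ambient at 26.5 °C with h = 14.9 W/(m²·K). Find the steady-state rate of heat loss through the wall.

Q = 80.1 W

Treat each layer as a resistance in series:
  R_brass = L/(kA) = 0.00963/(124·1.01) = 7.689×10^-5 K/W
  R_calcium silicate = L/(kA) = 0.121/(0.0599·1.01) = 2.000 K/W
  R_brass = L/(kA) = 0.00292/(94.8·1.01) = 3.050×10^-5 K/W
  R_conv,out = 1/(hA) = 1/(14.9·1.01) = 0.06645 K/W
ΣR = 7.689×10^-5 + 2.000 + 3.050×10^-5 + 0.06645 = 2.067 K/W
Q = ΔT/ΣR = (192 °C − 26.5 °C)/2.067 = 80.1 W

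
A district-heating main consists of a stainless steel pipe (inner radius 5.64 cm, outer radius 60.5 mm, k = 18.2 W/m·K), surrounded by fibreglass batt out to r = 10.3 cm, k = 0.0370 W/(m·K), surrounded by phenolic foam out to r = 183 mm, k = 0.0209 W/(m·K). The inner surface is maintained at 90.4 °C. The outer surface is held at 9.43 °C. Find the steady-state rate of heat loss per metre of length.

Q' = 12.1 W/m

Series thermal resistances, inner to outer:
  R'_stainless steel = ln(0.0605/0.0564)/(2πk) = 0.07017/(2π·18.2) = 6.137×10^-4 m·K/W
  R'_fibreglass batt = ln(0.103/0.0605)/(2πk) = 0.5321/(2π·0.0370) = 2.289 m·K/W
  R'_phenolic foam = ln(0.183/0.103)/(2πk) = 0.5748/(2π·0.0209) = 4.377 m·K/W
ΣR = 6.137×10^-4 + 2.289 + 4.377 = 6.667 m·K/W
Q' = ΔT/ΣR = (90.4 °C − 9.43 °C)/6.667 = 12.1 W/m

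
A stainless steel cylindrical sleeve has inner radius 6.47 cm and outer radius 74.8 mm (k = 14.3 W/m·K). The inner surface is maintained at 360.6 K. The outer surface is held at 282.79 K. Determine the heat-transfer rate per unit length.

Q' = 2πk·ΔT/ln(r₂/r₁) = 2π × 14.3 × 77.81 / ln(0.0748/0.0647) = 48200 W/m

Q' = 48200 W/m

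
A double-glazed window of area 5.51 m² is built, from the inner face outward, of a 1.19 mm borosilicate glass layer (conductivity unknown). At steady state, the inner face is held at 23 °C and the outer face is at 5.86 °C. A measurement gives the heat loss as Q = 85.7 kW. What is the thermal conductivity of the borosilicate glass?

ΣR = ΔT/Q = |23 − 5.86|/85700 = 2.000×10^-4 K/W
L/(kA) = 2.000×10^-4 ⇒ k = 0.00119/(2.000×10^-4·5.51) = 1.08 W/m·K

k = 1.08 W/m·K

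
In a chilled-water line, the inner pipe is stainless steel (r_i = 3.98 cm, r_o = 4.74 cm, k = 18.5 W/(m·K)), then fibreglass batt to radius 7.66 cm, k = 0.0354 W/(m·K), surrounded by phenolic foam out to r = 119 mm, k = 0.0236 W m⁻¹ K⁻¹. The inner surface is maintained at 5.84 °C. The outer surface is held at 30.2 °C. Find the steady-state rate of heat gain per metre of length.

Treat each layer as a resistance in series:
  R'_stainless steel = ln(0.0474/0.0398)/(2πk) = 0.1748/(2π·18.5) = 0.001503 m·K/W
  R'_fibreglass batt = ln(0.0766/0.0474)/(2πk) = 0.4800/(2π·0.0354) = 2.158 m·K/W
  R'_phenolic foam = ln(0.119/0.0766)/(2πk) = 0.4405/(2π·0.0236) = 2.971 m·K/W
ΣR = 0.001503 + 2.158 + 2.971 = 5.131 m·K/W
Q' = ΔT/ΣR = (5.84 °C − 30.2 °C)/5.131 = -4.75 W/m
(Negative Q' ⇒ heat flows inward; heat gain = 4.75 W/m.)

Q' = 4.75 W/m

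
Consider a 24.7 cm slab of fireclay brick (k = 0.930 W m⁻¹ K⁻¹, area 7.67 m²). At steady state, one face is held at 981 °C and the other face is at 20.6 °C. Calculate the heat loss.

Q = kA·ΔT/L = 0.930 × 7.67 × |981 °C − 20.6 °C| / 0.247 = 27700 W

Q = 27700 W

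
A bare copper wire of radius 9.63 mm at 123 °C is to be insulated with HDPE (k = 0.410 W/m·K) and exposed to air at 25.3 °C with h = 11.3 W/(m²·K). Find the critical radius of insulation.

For a cylinder, r_cr = k_ins/h = 0.410/11.3 = 0.0363 m = 3.63 cm

r_cr = 3.63 cm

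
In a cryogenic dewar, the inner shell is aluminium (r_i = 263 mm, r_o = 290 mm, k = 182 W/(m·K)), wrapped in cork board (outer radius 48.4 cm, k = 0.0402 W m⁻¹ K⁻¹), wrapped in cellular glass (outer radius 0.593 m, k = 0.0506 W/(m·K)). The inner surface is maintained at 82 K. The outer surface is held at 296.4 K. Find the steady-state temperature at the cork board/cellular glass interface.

Resistance network (inner→outer):
  R_aluminium = (1/0.263 − 1/0.290)/(4πk) = 0.3540/(4π·182) = 1.548×10^-4 K/W
  R_cork board = (1/0.290 − 1/0.484)/(4πk) = 1.382/(4π·0.0402) = 2.736 K/W
  R_cellular glass = (1/0.484 − 1/0.593)/(4πk) = 0.3798/(4π·0.0506) = 0.5973 K/W
ΣR = 1.548×10^-4 + 2.736 + 0.5973 = 3.333 K/W
Q = ΔT/ΣR = (82 K − 296.4 K)/3.333 = -64.33 W
From the inner boundary to the cork board/cellular glass interface, ΣR_partial = 2.736 K/W.
T_interface = T_in − Q·ΣR_partial = 82 K − (-64.33)(2.736) = 258.0 K

T = 258.0 K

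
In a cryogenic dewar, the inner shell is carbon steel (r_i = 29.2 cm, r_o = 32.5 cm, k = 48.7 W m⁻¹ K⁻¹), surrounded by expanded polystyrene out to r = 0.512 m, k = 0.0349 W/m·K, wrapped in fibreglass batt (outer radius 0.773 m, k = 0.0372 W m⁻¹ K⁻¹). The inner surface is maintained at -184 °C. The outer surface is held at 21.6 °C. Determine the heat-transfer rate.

Resistance network (inner→outer):
  R_carbon steel = (1/0.292 − 1/0.325)/(4πk) = 0.3477/(4π·48.7) = 5.682×10^-4 K/W
  R_expanded polystyrene = (1/0.325 − 1/0.512)/(4πk) = 1.124/(4π·0.0349) = 2.562 K/W
  R_fibreglass batt = (1/0.512 − 1/0.773)/(4πk) = 0.6595/(4π·0.0372) = 1.411 K/W
ΣR = 5.682×10^-4 + 2.562 + 1.411 = 3.974 K/W
Q = ΔT/ΣR = (-184 °C − 21.6 °C)/3.974 = -51.7 W
(Negative Q ⇒ heat flows inward; heat gain = 51.7 W.)

Q = 51.7 W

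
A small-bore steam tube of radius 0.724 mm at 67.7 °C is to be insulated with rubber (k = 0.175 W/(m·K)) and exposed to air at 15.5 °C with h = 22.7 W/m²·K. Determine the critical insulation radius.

For a cylinder, r_cr = k_ins/h = 0.175/22.7 = 0.00771 m = 0.771 cm

r_cr = 0.771 cm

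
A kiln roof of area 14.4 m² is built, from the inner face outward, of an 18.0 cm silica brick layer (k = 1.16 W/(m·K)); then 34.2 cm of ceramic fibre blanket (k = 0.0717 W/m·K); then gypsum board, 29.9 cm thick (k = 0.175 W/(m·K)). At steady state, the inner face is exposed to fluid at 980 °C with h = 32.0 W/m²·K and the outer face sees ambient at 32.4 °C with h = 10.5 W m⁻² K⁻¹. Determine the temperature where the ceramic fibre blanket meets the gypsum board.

T = 285 °C

Series thermal resistances, inner to outer:
  R_conv,in = 1/(hA) = 1/(32.0·14.4) = 0.002170 K/W
  R_silica brick = L/(kA) = 0.180/(1.16·14.4) = 0.01078 K/W
  R_ceramic fibre blanket = L/(kA) = 0.342/(0.0717·14.4) = 0.3312 K/W
  R_gypsum board = L/(kA) = 0.299/(0.175·14.4) = 0.1187 K/W
  R_conv,out = 1/(hA) = 1/(10.5·14.4) = 0.006614 K/W
ΣR = 0.002170 + 0.01078 + 0.3312 + 0.1187 + 0.006614 = 0.4695 K/W
Q = ΔT/ΣR = (980 °C − 32.4 °C)/0.4695 = 2018 W
From the inner boundary to the ceramic fibre blanket/gypsum board interface, ΣR_partial = 0.3442 K/W.
T_interface = T_in − Q·ΣR_partial = 980 °C − (2018)(0.3442) = 285 °C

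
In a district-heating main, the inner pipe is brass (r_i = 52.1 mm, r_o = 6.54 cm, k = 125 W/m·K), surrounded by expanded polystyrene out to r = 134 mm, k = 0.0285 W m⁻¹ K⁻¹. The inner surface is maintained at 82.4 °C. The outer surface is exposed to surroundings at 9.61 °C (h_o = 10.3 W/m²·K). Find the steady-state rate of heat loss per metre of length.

Treat each layer as a resistance in series:
  R'_brass = ln(0.0654/0.0521)/(2πk) = 0.2274/(2π·125) = 2.895×10^-4 m·K/W
  R'_expanded polystyrene = ln(0.134/0.0654)/(2πk) = 0.7173/(2π·0.0285) = 4.006 m·K/W
  R'_conv,out = 1/(2πr h) = 1/(2π·0.134·10.3) = 0.1153 m·K/W
ΣR = 2.895×10^-4 + 4.006 + 0.1153 = 4.122 m·K/W
Q' = ΔT/ΣR = (82.4 °C − 9.61 °C)/4.122 = 17.7 W/m

Q' = 17.7 W/m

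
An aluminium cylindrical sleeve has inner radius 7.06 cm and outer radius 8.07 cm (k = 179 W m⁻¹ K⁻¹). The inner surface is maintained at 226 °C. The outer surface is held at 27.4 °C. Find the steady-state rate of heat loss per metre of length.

Q' = 2πk·ΔT/ln(r₂/r₁) = 2π × 179 × 198.6 / ln(0.0807/0.0706) = 1.67×10^6 W/m

Q' = 1670 kW/m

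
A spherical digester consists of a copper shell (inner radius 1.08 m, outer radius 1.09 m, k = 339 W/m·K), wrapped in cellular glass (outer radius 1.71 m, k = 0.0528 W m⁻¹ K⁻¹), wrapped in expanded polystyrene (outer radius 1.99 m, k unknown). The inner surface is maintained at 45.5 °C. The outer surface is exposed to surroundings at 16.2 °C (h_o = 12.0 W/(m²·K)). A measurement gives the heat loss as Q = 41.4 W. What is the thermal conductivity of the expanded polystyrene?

ΣR = ΔT/Q = |45.5 − 16.2|/41.4 = 0.7077 K/W
Known resistances:
  R_copper = (1/1.08 − 1/1.09)/(4πk) = 0.008495/(4π·339) = 1.994×10^-6 K/W
  R_cellular glass = (1/1.09 − 1/1.71)/(4πk) = 0.3326/(4π·0.0528) = 0.5013 K/W
  R_conv,out = 1/(4πr²h) = 1/(4π·1.99²·12.0) = 0.001675 K/W
R_expanded polystyrene = ΣR − ΣR_known = 0.7077 − 0.5030 = 0.2047 K/W
(1/r₁−1/r₂)/(4πk) = 0.2047 ⇒ k = 0.08228/(4π·0.2047) = 0.0320 W/m·K

k = 0.0320 W/m·K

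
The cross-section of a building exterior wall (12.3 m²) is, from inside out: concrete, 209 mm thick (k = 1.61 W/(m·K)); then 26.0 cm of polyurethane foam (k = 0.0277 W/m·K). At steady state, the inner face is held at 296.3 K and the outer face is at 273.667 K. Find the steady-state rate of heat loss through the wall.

Series thermal resistances, inner to outer:
  R_concrete = L/(kA) = 0.209/(1.61·12.3) = 0.01055 K/W
  R_polyurethane foam = L/(kA) = 0.260/(0.0277·12.3) = 0.7631 K/W
ΣR = 0.01055 + 0.7631 = 0.7736 K/W
Q = ΔT/ΣR = (296.3 K − 273.667 K)/0.7736 = 29.3 W

Q = 29.3 W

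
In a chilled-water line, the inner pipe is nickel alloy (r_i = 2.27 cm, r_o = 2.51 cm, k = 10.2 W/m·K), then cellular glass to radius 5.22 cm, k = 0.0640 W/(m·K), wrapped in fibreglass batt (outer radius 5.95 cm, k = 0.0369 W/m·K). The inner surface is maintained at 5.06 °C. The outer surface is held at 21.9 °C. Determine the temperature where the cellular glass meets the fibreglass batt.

Treat each layer as a resistance in series:
  R'_nickel alloy = ln(0.0251/0.0227)/(2πk) = 0.1005/(2π·10.2) = 0.001568 m·K/W
  R'_cellular glass = ln(0.0522/0.0251)/(2πk) = 0.7322/(2π·0.0640) = 1.821 m·K/W
  R'_fibreglass batt = ln(0.0595/0.0522)/(2πk) = 0.1309/(2π·0.0369) = 0.5646 m·K/W
ΣR = 0.001568 + 1.821 + 0.5646 = 2.387 m·K/W
Q' = ΔT/ΣR = (5.06 °C − 21.9 °C)/2.387 = -7.055 W/m
From the inner boundary to the cellular glass/fibreglass batt interface, ΣR_partial = 1.823 m·K/W.
T_interface = T_in − Q'·ΣR_partial = 5.06 °C − (-7.055)(1.823) = 17.9 °C

T = 17.9 °C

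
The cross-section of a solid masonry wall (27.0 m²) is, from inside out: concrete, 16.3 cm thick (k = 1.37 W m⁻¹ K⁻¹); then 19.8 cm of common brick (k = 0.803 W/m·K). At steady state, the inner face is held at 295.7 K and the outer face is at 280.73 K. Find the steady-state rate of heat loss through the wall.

Q = 1110 W

Resistance network (inner→outer):
  R_concrete = L/(kA) = 0.163/(1.37·27.0) = 0.004407 K/W
  R_common brick = L/(kA) = 0.198/(0.803·27.0) = 0.009132 K/W
ΣR = 0.004407 + 0.009132 = 0.01354 K/W
Q = ΔT/ΣR = (295.7 K − 280.73 K)/0.01354 = 1110 W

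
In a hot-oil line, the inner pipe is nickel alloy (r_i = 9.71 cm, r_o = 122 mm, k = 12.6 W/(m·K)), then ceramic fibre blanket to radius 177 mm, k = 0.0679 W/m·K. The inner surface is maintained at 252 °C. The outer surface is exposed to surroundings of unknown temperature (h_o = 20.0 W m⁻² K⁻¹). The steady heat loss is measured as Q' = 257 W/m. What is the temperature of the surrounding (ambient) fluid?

T_out = 15.5 °C

Sum the resistances:
  R'_nickel alloy = ln(0.122/0.0971)/(2πk) = 0.2283/(2π·12.6) = 0.002883 m·K/W
  R'_ceramic fibre blanket = ln(0.177/0.122)/(2πk) = 0.3721/(2π·0.0679) = 0.8723 m·K/W
  R'_conv,out = 1/(2πr h) = 1/(2π·0.177·20.0) = 0.04496 m·K/W
ΣR = 0.9201 m·K/W
ΔT = Q'·ΣR = 257 × 0.9201 = 236.5 K
Heat flows outward, so T_out = T_in − ΔT = 252 − 236.5 = 15.5 °C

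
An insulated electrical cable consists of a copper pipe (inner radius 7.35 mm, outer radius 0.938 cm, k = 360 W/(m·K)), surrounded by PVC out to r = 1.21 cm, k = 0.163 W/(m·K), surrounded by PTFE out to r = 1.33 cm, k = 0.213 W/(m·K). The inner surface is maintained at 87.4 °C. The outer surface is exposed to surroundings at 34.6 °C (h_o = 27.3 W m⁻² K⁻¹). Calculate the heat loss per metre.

Q' = 69.7 W/m

Resistance network (inner→outer):
  R'_copper = ln(0.00938/0.00735)/(2πk) = 0.2439/(2π·360) = 1.078×10^-4 m·K/W
  R'_PVC = ln(0.0121/0.00938)/(2πk) = 0.2546/(2π·0.163) = 0.2486 m·K/W
  R'_PTFE = ln(0.0133/0.0121)/(2πk) = 0.09456/(2π·0.213) = 0.07065 m·K/W
  R'_conv,out = 1/(2πr h) = 1/(2π·0.0133·27.3) = 0.4383 m·K/W
ΣR = 1.078×10^-4 + 0.2486 + 0.07065 + 0.4383 = 0.7577 m·K/W
Q' = ΔT/ΣR = (87.4 °C − 34.6 °C)/0.7577 = 69.7 W/m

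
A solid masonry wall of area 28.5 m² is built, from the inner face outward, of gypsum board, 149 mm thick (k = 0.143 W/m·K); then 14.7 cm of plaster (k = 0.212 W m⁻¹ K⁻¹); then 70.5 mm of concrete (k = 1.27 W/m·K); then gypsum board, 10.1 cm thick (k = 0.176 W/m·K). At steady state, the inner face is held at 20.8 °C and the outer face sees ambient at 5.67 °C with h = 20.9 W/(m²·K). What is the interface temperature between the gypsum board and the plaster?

Series thermal resistances, inner to outer:
  R_gypsum board = L/(kA) = 0.149/(0.143·28.5) = 0.03656 K/W
  R_plaster = L/(kA) = 0.147/(0.212·28.5) = 0.02433 K/W
  R_concrete = L/(kA) = 0.0705/(1.27·28.5) = 0.001948 K/W
  R_gypsum board = L/(kA) = 0.101/(0.176·28.5) = 0.02014 K/W
  R_conv,out = 1/(hA) = 1/(20.9·28.5) = 0.001679 K/W
ΣR = 0.03656 + 0.02433 + 0.001948 + 0.02014 + 0.001679 = 0.08466 K/W
Q = ΔT/ΣR = (20.8 °C − 5.67 °C)/0.08466 = 178.7 W
From the inner boundary to the gypsum board/plaster interface, ΣR_partial = 0.03656 K/W.
T_interface = T_in − Q·ΣR_partial = 20.8 °C − (178.7)(0.03656) = 14.3 °C

T = 14.3 °C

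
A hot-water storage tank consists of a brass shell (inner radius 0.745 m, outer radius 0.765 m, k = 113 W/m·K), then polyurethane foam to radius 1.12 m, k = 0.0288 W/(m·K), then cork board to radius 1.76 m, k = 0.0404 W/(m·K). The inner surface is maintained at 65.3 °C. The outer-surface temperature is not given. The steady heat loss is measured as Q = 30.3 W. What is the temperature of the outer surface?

T_out = 11.2 °C

Sum the resistances:
  R_brass = (1/0.745 − 1/0.765)/(4πk) = 0.03509/(4π·113) = 2.471×10^-5 K/W
  R_polyurethane foam = (1/0.765 − 1/1.12)/(4πk) = 0.4143/(4π·0.0288) = 1.145 K/W
  R_cork board = (1/1.12 − 1/1.76)/(4πk) = 0.3247/(4π·0.0404) = 0.6395 K/W
ΣR = 1.784 K/W
ΔT = Q·ΣR = 30.3 × 1.784 = 54.06 K
Heat flows outward, so T_out = T_in − ΔT = 65.3 − 54.06 = 11.2 °C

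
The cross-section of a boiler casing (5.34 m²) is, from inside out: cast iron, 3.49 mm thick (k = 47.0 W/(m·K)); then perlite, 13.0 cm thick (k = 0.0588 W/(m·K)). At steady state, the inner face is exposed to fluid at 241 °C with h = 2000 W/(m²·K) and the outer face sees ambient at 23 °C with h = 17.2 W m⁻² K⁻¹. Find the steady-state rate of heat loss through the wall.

Q = 513 W

Series thermal resistances, inner to outer:
  R_conv,in = 1/(hA) = 1/(2000·5.34) = 9.363×10^-5 K/W
  R_cast iron = L/(kA) = 0.00349/(47.0·5.34) = 1.391×10^-5 K/W
  R_perlite = L/(kA) = 0.130/(0.0588·5.34) = 0.4140 K/W
  R_conv,out = 1/(hA) = 1/(17.2·5.34) = 0.01089 K/W
ΣR = 9.363×10^-5 + 1.391×10^-5 + 0.4140 + 0.01089 = 0.4250 K/W
Q = ΔT/ΣR = (241 °C − 23 °C)/0.4250 = 513 W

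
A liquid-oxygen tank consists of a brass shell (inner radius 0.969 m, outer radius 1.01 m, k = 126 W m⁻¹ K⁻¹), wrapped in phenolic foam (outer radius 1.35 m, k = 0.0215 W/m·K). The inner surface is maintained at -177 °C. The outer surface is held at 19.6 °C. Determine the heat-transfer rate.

Treat each layer as a resistance in series:
  R_brass = (1/0.969 − 1/1.01)/(4πk) = 0.04189/(4π·126) = 2.646×10^-5 K/W
  R_phenolic foam = (1/1.01 − 1/1.35)/(4πk) = 0.2494/(4π·0.0215) = 0.9229 K/W
ΣR = 2.646×10^-5 + 0.9229 = 0.9229 K/W
Q = ΔT/ΣR = (-177 °C − 19.6 °C)/0.9229 = -213 W
(Negative Q ⇒ heat flows inward; heat gain = 213 W.)

Q = 213 W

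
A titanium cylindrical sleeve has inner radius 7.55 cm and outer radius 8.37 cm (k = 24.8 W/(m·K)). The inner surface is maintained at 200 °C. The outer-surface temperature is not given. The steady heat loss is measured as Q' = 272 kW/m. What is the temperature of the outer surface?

Series resistances:
  R'_titanium = ln(0.0837/0.0755)/(2πk) = 0.1031/(2π·24.8) = 6.617×10^-4 m·K/W
ΣR = 6.617×10^-4 m·K/W
ΔT = Q'·ΣR = 2.72×10^5 × 6.617×10^-4 = 180.0 K
Heat flows outward, so T_out = T_in − ΔT = 200 − 180.0 = 20.0 °C

T_out = 20.0 °C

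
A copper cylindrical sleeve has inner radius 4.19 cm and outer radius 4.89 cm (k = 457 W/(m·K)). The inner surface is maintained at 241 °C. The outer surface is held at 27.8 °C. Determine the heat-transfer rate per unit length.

Q' = 2πk·ΔT/ln(r₂/r₁) = 2π × 457 × 213.2 / ln(0.0489/0.0419) = 3.96×10^6 W/m

Q' = 3960 kW/m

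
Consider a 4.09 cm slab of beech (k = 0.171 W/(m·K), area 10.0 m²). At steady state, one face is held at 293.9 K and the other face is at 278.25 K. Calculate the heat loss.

Q = 654 W

Q = kA·ΔT/L = 0.171 × 10.0 × |293.9 K − 278.25 K| / 0.0409 = 654 W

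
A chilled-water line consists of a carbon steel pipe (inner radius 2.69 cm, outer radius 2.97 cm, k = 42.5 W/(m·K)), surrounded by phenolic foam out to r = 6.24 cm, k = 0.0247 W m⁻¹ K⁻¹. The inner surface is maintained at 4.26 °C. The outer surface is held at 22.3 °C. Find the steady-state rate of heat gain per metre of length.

Q' = 3.77 W/m

Treat each layer as a resistance in series:
  R'_carbon steel = ln(0.0297/0.0269)/(2πk) = 0.09902/(2π·42.5) = 3.708×10^-4 m·K/W
  R'_phenolic foam = ln(0.0624/0.0297)/(2πk) = 0.7424/(2π·0.0247) = 4.784 m·K/W
ΣR = 3.708×10^-4 + 4.784 = 4.784 m·K/W
Q' = ΔT/ΣR = (4.26 °C − 22.3 °C)/4.784 = -3.77 W/m
(Negative Q' ⇒ heat flows inward; heat gain = 3.77 W/m.)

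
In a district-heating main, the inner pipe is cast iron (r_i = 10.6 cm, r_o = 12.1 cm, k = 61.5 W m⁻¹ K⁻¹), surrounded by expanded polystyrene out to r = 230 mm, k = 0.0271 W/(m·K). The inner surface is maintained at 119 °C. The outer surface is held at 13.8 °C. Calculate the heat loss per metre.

Q' = 27.9 W/m

Treat each layer as a resistance in series:
  R'_cast iron = ln(0.121/0.106)/(2πk) = 0.1324/(2π·61.5) = 3.425×10^-4 m·K/W
  R'_expanded polystyrene = ln(0.230/0.121)/(2πk) = 0.6423/(2π·0.0271) = 3.772 m·K/W
ΣR = 3.425×10^-4 + 3.772 = 3.772 m·K/W
Q' = ΔT/ΣR = (119 °C − 13.8 °C)/3.772 = 27.9 W/m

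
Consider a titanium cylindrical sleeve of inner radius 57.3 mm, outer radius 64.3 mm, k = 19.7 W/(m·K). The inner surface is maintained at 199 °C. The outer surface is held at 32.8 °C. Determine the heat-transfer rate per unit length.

Q' = 2πk·ΔT/ln(r₂/r₁) = 2π × 19.7 × 166.2 / ln(0.0643/0.0573) = 1.78×10^5 W/m

Q' = 1.78×10^5 W/m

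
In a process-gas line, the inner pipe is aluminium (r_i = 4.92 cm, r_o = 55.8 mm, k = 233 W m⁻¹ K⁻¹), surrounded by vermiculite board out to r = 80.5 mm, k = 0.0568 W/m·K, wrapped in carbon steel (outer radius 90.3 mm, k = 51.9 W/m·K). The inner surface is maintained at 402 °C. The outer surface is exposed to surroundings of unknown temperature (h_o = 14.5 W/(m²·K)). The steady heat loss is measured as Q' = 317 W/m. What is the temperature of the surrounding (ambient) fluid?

T_out = 37.8 °C

Sum the resistances:
  R'_aluminium = ln(0.0558/0.0492)/(2πk) = 0.1259/(2π·233) = 8.598×10^-5 m·K/W
  R'_vermiculite board = ln(0.0805/0.0558)/(2πk) = 0.3665/(2π·0.0568) = 1.027 m·K/W
  R'_carbon steel = ln(0.0903/0.0805)/(2πk) = 0.1149/(2π·51.9) = 3.523×10^-4 m·K/W
  R'_conv,out = 1/(2πr h) = 1/(2π·0.0903·14.5) = 0.1216 m·K/W
ΣR = 1.149 m·K/W
ΔT = Q'·ΣR = 317 × 1.149 = 364.2 K
Heat flows outward, so T_out = T_in − ΔT = 402 − 364.2 = 37.8 °C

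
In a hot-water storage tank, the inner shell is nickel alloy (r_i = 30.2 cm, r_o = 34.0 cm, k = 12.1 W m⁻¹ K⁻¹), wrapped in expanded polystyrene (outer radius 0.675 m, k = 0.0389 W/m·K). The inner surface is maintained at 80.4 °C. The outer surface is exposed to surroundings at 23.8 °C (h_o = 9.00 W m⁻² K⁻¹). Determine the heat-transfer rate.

Q = 18.8 W

Resistance network (inner→outer):
  R_nickel alloy = (1/0.302 − 1/0.340)/(4πk) = 0.3701/(4π·12.1) = 0.002434 K/W
  R_expanded polystyrene = (1/0.340 − 1/0.675)/(4πk) = 1.460/(4π·0.0389) = 2.986 K/W
  R_conv,out = 1/(4πr²h) = 1/(4π·0.675²·9.00) = 0.01941 K/W
ΣR = 0.002434 + 2.986 + 0.01941 = 3.008 K/W
Q = ΔT/ΣR = (80.4 °C − 23.8 °C)/3.008 = 18.8 W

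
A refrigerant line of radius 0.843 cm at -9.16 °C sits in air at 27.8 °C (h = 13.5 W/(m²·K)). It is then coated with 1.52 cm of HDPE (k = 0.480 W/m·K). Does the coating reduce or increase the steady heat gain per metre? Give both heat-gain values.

Critical radius for a cylinder: r_cr = k/h = 0.0356 m = 3.56 cm.
Outer radius after coating: r₂ = 0.00843 + 0.0152 = 0.02363 m.
Since r₁ < r_cr and r₂ ≤ r_cr, the coating moves toward the maximum at r_cr — heat gain rises.
Bare: R = 1/(2πr₁h) = 1.398 m·K/W; Q = 36.96/1.398 = 26.4 W/m.
Coated: R = R_cond + R_conv = 0.8407 m·K/W; Q = 36.96/0.8407 = 44.0 W/m.

increases: 26.4 → 44.0 W/m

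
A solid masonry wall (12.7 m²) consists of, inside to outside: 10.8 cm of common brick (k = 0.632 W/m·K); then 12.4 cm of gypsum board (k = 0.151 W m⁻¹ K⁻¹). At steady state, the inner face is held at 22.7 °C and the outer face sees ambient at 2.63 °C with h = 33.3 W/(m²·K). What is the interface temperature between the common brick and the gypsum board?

Resistance network (inner→outer):
  R_common brick = L/(kA) = 0.108/(0.632·12.7) = 0.01346 K/W
  R_gypsum board = L/(kA) = 0.124/(0.151·12.7) = 0.06466 K/W
  R_conv,out = 1/(hA) = 1/(33.3·12.7) = 0.002365 K/W
ΣR = 0.01346 + 0.06466 + 0.002365 = 0.08049 K/W
Q = ΔT/ΣR = (22.7 °C − 2.63 °C)/0.08049 = 249.3 W
From the inner boundary to the common brick/gypsum board interface, ΣR_partial = 0.01346 K/W.
T_interface = T_in − Q·ΣR_partial = 22.7 °C − (249.3)(0.01346) = 19.3 °C

T = 19.3 °C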